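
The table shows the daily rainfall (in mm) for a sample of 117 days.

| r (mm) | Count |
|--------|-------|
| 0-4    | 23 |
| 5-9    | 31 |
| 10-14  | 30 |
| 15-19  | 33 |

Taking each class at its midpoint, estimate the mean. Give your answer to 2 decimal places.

Midpoints: 2, 7, 12, 17
Σfm = 23×2 + 31×7 + 30×12 + 33×17 = 1184
n = Σf = 117
Mean = 1184 / 117 = 10.1197

10.12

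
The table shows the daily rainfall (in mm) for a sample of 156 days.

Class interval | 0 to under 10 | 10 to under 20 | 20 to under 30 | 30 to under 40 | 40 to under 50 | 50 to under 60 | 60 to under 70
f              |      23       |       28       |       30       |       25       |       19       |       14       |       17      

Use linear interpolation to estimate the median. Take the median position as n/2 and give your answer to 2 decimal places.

29.00

Cumulative frequencies: 23, 51, 81, 106, 125, 139, 156
n = 156; position = n/2 = 78.
This falls in the class 20 to under 30: L = 20, F = 51, f = 30, h = 10.
Median ≈ 20 + ((78 − 51) / 30) × 10 = 29.0000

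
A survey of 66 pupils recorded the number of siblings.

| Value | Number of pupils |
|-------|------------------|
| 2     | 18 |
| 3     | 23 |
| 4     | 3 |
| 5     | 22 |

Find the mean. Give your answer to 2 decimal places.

Values: 2, 3, 4, 5
Σfx = 18×2 + 23×3 + 3×4 + 22×5 = 227
n = Σf = 66
Mean = 227 / 66 = 3.4394

3.44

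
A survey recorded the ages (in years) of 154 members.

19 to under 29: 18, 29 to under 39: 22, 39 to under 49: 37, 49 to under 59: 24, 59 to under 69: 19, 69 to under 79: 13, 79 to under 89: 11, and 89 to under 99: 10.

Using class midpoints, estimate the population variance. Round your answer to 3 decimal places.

Midpoints: 24, 34, 44, 54, 64, 74, 84, 94
n = 154, Σfm = 8146, mean = 52.8961
Σfm² = 492404
Σf(m − x̄)² = Σfm² − (Σfm)²/n = 492404 − 8146²/154 = 61512.3377
Population variance = 61512.3377 / 154 = 399.4308

399.431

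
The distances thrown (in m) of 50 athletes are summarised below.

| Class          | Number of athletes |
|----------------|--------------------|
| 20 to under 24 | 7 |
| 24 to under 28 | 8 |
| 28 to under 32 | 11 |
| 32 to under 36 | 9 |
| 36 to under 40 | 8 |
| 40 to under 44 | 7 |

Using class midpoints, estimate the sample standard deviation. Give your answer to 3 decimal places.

6.477

Midpoints: 22, 26, 30, 34, 38, 42
n = 50, Σfm = 1596, mean = 31.9200
Σfm² = 53000
Σf(m − x̄)² = Σfm² − (Σfm)²/n = 53000 − 1596²/50 = 2055.6800
Sample variance = 2055.6800 / 49 = 41.9527
Standard deviation = √41.9527 = 6.4771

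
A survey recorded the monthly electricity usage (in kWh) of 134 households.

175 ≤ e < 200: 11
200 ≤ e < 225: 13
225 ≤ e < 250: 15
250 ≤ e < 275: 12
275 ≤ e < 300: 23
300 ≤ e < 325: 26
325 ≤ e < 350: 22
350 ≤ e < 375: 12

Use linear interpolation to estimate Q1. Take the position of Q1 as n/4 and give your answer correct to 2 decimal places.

Cumulative frequencies: 11, 24, 39, 51, 74, 100, 122, 134
n = 134; position = n/4 = 33.5.
This falls in the class 225 ≤ e < 250: L = 225, F = 24, f = 15, h = 25.
Lower quartile ≈ 225 + ((33.5 − 24) / 15) × 25 = 240.8333

240.83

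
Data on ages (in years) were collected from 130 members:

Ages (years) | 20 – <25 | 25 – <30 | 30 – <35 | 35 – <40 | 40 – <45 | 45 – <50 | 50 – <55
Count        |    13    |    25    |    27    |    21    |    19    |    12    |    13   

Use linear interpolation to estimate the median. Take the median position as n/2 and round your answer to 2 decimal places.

35.00

Cumulative frequencies: 13, 38, 65, 86, 105, 117, 130
n = 130; position = n/2 = 65.
This falls in the class 30 – <35: L = 30, F = 38, f = 27, h = 5.
Median ≈ 30 + ((65 − 38) / 27) × 5 = 35.0000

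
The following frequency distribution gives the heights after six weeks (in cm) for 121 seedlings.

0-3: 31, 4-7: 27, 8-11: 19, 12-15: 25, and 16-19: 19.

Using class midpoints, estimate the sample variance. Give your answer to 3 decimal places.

32.855

Midpoints: 1.5, 5.5, 9.5, 13.5, 17.5
n = 121, Σfm = 1045.5, mean = 8.6405
Σfm² = 12976.25
Σf(m − x̄)² = Σfm² − (Σfm)²/n = 12976.25 − 1045.5²/121 = 3942.6116
Sample variance = 3942.6116 / 120 = 32.8551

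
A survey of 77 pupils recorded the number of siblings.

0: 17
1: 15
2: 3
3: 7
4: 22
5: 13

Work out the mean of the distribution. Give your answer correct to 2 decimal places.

Values: 0, 1, 2, 3, 4, 5
Σfx = 17×0 + 15×1 + 3×2 + 7×3 + 22×4 + 13×5 = 195
n = Σf = 77
Mean = 195 / 77 = 2.5325

2.53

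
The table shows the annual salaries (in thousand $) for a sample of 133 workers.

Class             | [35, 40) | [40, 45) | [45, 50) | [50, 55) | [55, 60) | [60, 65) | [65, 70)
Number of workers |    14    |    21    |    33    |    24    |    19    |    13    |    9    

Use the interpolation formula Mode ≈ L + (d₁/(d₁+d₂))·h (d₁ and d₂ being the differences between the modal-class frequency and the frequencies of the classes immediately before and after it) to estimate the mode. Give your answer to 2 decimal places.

47.86

Modal class: [45, 50) (highest frequency 33).
d₁ = 33 − 21 = 12, d₂ = 33 − 24 = 9
Mode ≈ 45 + (12/(12+9)) × 5 = 45 + 2.8571 = 47.8571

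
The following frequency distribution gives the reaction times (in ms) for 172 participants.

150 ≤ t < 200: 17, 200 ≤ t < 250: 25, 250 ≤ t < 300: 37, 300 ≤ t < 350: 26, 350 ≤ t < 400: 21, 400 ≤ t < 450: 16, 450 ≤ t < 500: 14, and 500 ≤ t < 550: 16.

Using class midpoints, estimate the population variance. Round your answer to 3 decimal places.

10965.640

Midpoints: 175, 225, 275, 325, 375, 425, 475, 525
n = 172, Σfm = 56950, mean = 331.1047
Σfm² = 20742500
Σf(m − x̄)² = Σfm² − (Σfm)²/n = 20742500 − 56950²/172 = 1886090.1163
Population variance = 1886090.1163 / 172 = 10965.6402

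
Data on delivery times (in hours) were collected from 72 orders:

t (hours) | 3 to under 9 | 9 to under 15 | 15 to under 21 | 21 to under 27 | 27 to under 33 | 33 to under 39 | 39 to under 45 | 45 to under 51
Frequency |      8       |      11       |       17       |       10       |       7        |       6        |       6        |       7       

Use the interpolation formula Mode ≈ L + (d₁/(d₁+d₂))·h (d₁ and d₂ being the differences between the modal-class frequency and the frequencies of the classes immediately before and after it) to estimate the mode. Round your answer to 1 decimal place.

Modal class: 15 to under 21 (highest frequency 17).
d₁ = 17 − 11 = 6, d₂ = 17 − 10 = 7
Mode ≈ 15 + (6/(6+7)) × 6 = 15 + 2.7692 = 17.7692

17.8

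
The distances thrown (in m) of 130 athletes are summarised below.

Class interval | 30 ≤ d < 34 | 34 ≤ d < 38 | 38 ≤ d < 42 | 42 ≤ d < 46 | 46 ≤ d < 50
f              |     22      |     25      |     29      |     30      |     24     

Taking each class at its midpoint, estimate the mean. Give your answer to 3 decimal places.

40.277

Midpoints: 32, 36, 40, 44, 48
Σfm = 22×32 + 25×36 + 29×40 + 30×44 + 24×48 = 5236
n = Σf = 130
Mean = 5236 / 130 = 40.2769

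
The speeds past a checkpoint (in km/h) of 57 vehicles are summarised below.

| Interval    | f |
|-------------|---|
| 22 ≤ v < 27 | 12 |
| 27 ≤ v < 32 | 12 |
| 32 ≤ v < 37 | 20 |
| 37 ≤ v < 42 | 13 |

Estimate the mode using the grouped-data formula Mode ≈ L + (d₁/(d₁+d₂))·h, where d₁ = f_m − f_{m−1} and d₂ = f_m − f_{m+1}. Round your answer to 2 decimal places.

Modal class: 32 ≤ v < 37 (highest frequency 20).
d₁ = 20 − 12 = 8, d₂ = 20 − 13 = 7
Mode ≈ 32 + (8/(8+7)) × 5 = 32 + 2.6667 = 34.6667

34.67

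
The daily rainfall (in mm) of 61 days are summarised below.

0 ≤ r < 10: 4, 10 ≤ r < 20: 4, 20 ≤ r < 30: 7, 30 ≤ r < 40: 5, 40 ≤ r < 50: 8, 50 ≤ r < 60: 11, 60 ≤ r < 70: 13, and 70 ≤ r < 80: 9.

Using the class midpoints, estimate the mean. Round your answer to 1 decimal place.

47.8

Midpoints: 5, 15, 25, 35, 45, 55, 65, 75
Σfm = 4×5 + 4×15 + 7×25 + 5×35 + 8×45 + 11×55 + 13×65 + 9×75 = 2915
n = Σf = 61
Mean = 2915 / 61 = 47.7869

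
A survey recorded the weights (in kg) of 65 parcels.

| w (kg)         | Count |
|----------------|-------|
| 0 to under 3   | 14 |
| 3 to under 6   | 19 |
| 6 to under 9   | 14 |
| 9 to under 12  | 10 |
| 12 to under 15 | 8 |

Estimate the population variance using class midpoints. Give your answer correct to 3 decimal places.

Midpoints: 1.5, 4.5, 7.5, 10.5, 13.5
n = 65, Σfm = 424.5, mean = 6.5308
Σfm² = 3764.25
Σf(m − x̄)² = Σfm² − (Σfm)²/n = 3764.25 − 424.5²/65 = 991.9385
Population variance = 991.9385 / 65 = 15.2606

15.261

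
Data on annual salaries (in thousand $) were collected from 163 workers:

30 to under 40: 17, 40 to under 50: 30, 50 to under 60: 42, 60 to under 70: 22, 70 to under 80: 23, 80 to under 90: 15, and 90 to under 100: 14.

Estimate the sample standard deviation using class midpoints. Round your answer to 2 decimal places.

17.63

Midpoints: 35, 45, 55, 65, 75, 85, 95
n = 163, Σfm = 10015, mean = 61.4417
Σfm² = 665675
Σf(m − x̄)² = Σfm² − (Σfm)²/n = 665675 − 10015²/163 = 50336.1963
Sample variance = 50336.1963 / 162 = 310.7173
Standard deviation = √310.7173 = 17.6272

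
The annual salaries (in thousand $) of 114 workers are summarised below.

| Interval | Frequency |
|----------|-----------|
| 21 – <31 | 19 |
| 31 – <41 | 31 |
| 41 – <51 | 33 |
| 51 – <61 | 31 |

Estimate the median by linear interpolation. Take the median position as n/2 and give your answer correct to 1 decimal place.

43.1

Cumulative frequencies: 19, 50, 83, 114
n = 114; position = n/2 = 57.
This falls in the class 41 – <51: L = 41, F = 50, f = 33, h = 10.
Median ≈ 41 + ((57 − 50) / 33) × 10 = 43.1212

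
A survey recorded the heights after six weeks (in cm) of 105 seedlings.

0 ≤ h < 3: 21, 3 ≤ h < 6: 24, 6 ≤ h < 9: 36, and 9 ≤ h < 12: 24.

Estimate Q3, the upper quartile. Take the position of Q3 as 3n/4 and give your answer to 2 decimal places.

Cumulative frequencies: 21, 45, 81, 105
n = 105; position = 3n/4 = 78.75.
This falls in the class 6 ≤ h < 9: L = 6, F = 45, f = 36, h = 3.
Upper quartile ≈ 6 + ((78.75 − 45) / 36) × 3 = 8.8125

8.81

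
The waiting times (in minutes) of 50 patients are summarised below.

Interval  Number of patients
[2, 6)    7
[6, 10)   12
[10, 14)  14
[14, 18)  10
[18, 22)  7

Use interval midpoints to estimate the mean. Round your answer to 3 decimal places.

11.840

Midpoints: 4, 8, 12, 16, 20
Σfm = 7×4 + 12×8 + 14×12 + 10×16 + 7×20 = 592
n = Σf = 50
Mean = 592 / 50 = 11.8400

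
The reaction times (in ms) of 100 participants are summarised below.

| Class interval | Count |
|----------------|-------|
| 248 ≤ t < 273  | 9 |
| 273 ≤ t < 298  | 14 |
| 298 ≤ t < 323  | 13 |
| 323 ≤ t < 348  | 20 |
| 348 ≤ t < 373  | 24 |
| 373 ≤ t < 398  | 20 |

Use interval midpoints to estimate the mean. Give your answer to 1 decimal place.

Midpoints: 260.5, 285.5, 310.5, 335.5, 360.5, 385.5
Σfm = 9×260.5 + 14×285.5 + 13×310.5 + 20×335.5 + 24×360.5 + 20×385.5 = 33450
n = Σf = 100
Mean = 33450 / 100 = 334.5000

334.5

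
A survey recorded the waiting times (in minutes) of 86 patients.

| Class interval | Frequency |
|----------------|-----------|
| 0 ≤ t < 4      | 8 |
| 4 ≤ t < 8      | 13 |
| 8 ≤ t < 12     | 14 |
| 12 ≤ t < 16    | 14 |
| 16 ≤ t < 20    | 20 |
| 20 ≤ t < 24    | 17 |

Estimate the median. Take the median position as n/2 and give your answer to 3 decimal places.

14.286

Cumulative frequencies: 8, 21, 35, 49, 69, 86
n = 86; position = n/2 = 43.
This falls in the class 12 ≤ t < 16: L = 12, F = 35, f = 14, h = 4.
Median ≈ 12 + ((43 − 35) / 14) × 4 = 14.2857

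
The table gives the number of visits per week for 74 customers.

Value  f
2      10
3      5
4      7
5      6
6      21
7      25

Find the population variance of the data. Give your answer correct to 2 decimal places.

3.11

Values: 2, 3, 4, 5, 6, 7
n = 74, Σfx = 394, mean = 5.3243
Σfx² = 2328
Σf(x − x̄)² = Σfx² − (Σfx)²/n = 2328 − 394²/74 = 230.2162
Population variance = 230.2162 / 74 = 3.1110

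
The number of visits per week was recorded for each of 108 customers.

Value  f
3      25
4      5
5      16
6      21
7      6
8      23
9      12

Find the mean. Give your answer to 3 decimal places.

Values: 3, 4, 5, 6, 7, 8, 9
Σfx = 25×3 + 5×4 + 16×5 + 21×6 + 6×7 + 23×8 + 12×9 = 635
n = Σf = 108
Mean = 635 / 108 = 5.8796

5.880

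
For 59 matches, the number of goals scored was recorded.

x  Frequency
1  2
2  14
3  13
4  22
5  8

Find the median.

4

Cumulative frequencies: 2, 16, 29, 51, 59
n = 59, so the median is the value in position (n+1)/2 = 30.
Position 30 falls at value 4.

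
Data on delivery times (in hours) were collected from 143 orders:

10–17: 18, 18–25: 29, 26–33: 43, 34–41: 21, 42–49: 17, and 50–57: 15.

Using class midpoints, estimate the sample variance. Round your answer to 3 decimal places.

Midpoints: 13.5, 21.5, 29.5, 37.5, 45.5, 53.5
n = 143, Σfm = 4498.5, mean = 31.4580
Σfm² = 161765.75
Σf(m − x̄)² = Σfm² − (Σfm)²/n = 161765.75 − 4498.5²/143 = 20251.7483
Sample variance = 20251.7483 / 142 = 142.6179

142.618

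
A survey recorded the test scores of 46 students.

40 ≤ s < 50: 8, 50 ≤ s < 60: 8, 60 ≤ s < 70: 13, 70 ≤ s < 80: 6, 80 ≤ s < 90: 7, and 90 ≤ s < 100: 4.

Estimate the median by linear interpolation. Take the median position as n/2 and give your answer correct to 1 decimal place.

65.4

Cumulative frequencies: 8, 16, 29, 35, 42, 46
n = 46; position = n/2 = 23.
This falls in the class 60 ≤ s < 70: L = 60, F = 16, f = 13, h = 10.
Median ≈ 60 + ((23 − 16) / 13) × 10 = 65.3846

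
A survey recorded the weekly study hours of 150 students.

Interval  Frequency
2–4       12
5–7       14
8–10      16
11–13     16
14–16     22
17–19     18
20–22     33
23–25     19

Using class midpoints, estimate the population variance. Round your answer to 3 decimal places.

Midpoints: 3, 6, 9, 12, 15, 18, 21, 24
n = 150, Σfm = 2259, mean = 15.0600
Σfm² = 40491
Σf(m − x̄)² = Σfm² − (Σfm)²/n = 40491 − 2259²/150 = 6470.4600
Population variance = 6470.4600 / 150 = 43.1364

43.136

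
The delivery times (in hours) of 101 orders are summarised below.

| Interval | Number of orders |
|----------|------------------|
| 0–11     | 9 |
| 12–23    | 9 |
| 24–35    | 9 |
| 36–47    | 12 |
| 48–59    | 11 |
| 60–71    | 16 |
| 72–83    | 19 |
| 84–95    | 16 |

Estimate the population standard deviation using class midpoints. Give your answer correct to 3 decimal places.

Midpoints: 5.5, 17.5, 29.5, 41.5, 53.5, 65.5, 77.5, 89.5
n = 101, Σfm = 5511.5, mean = 54.5693
Σfm² = 373939.25
Σf(m − x̄)² = Σfm² − (Σfm)²/n = 373939.25 − 5511.5²/101 = 73180.5149
Population variance = 73180.5149 / 101 = 724.5596
Standard deviation = √724.5596 = 26.9176

26.918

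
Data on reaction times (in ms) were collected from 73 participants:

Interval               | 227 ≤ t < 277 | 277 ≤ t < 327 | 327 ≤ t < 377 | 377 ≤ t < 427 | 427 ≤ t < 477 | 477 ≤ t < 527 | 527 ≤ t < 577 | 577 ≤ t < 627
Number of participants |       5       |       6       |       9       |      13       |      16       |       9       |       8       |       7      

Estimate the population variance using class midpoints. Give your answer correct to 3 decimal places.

9580.597

Midpoints: 252, 302, 352, 402, 452, 502, 552, 602
n = 73, Σfm = 31846, mean = 436.2466
Σfm² = 14592092
Σf(m − x̄)² = Σfm² − (Σfm)²/n = 14592092 − 31846²/73 = 699383.5616
Population variance = 699383.5616 / 73 = 9580.5967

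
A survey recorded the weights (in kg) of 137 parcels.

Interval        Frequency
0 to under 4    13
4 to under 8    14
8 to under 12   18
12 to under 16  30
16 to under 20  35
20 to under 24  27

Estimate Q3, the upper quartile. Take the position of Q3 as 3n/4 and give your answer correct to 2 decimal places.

19.17

Cumulative frequencies: 13, 27, 45, 75, 110, 137
n = 137; position = 3n/4 = 102.75.
This falls in the class 16 to under 20: L = 16, F = 75, f = 35, h = 4.
Upper quartile ≈ 16 + ((102.75 − 75) / 35) × 4 = 19.1714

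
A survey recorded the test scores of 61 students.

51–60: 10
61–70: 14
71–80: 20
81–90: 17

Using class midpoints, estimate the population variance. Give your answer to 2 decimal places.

Midpoints: 55.5, 65.5, 75.5, 85.5
n = 61, Σfm = 4435.5, mean = 72.7131
Σfm² = 329145.25
Σf(m − x̄)² = Σfm² − (Σfm)²/n = 329145.25 − 4435.5²/61 = 6626.2295
Population variance = 6626.2295 / 61 = 108.6267

108.63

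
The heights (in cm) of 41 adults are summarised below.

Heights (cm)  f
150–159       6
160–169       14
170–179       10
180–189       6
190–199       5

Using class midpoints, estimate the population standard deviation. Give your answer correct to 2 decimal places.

Midpoints: 154.5, 164.5, 174.5, 184.5, 194.5
n = 41, Σfm = 7054.5, mean = 172.0610
Σfm² = 1219960.25
Σf(m − x̄)² = Σfm² − (Σfm)²/n = 1219960.25 − 7054.5²/41 = 6156.0976
Population variance = 6156.0976 / 41 = 150.1487
Standard deviation = √150.1487 = 12.2535

12.25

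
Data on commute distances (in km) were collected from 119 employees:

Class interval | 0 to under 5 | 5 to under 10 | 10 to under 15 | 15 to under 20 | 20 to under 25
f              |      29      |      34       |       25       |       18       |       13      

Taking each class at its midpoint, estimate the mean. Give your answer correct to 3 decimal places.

10.483

Midpoints: 2.5, 7.5, 12.5, 17.5, 22.5
Σfm = 29×2.5 + 34×7.5 + 25×12.5 + 18×17.5 + 13×22.5 = 1247.5
n = Σf = 119
Mean = 1247.5 / 119 = 10.4832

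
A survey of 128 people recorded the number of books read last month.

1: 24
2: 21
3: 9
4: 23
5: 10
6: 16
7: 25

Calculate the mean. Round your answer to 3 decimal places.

Values: 1, 2, 3, 4, 5, 6, 7
Σfx = 24×1 + 21×2 + 9×3 + 23×4 + 10×5 + 16×6 + 25×7 = 506
n = Σf = 128
Mean = 506 / 128 = 3.9531

3.953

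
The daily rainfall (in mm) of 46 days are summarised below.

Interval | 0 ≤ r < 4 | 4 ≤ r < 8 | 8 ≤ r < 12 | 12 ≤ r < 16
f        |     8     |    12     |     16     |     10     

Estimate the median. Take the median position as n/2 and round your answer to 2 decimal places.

8.75

Cumulative frequencies: 8, 20, 36, 46
n = 46; position = n/2 = 23.
This falls in the class 8 ≤ r < 12: L = 8, F = 20, f = 16, h = 4.
Median ≈ 8 + ((23 − 20) / 16) × 4 = 8.7500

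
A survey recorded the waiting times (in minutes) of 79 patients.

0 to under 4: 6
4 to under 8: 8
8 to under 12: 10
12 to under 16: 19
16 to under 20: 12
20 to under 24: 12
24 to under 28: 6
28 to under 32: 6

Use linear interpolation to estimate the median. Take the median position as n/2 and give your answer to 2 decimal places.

Cumulative frequencies: 6, 14, 24, 43, 55, 67, 73, 79
n = 79; position = n/2 = 39.5.
This falls in the class 12 to under 16: L = 12, F = 24, f = 19, h = 4.
Median ≈ 12 + ((39.5 − 24) / 19) × 4 = 15.2632

15.26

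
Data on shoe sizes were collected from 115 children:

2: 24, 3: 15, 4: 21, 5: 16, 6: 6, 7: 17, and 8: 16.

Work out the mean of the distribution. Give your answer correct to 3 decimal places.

Values: 2, 3, 4, 5, 6, 7, 8
Σfx = 24×2 + 15×3 + 21×4 + 16×5 + 6×6 + 17×7 + 16×8 = 540
n = Σf = 115
Mean = 540 / 115 = 4.6957

4.696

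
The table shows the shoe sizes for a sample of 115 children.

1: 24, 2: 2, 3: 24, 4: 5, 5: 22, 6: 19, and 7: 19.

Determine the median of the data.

Cumulative frequencies: 24, 26, 50, 55, 77, 96, 115
n = 115, so the median is the value in position (n+1)/2 = 58.
Position 58 falls at value 5.

5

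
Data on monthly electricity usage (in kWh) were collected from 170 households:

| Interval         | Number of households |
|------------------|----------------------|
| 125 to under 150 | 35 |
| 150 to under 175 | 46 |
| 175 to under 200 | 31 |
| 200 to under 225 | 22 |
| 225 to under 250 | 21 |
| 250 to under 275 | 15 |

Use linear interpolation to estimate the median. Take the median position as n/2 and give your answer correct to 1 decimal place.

Cumulative frequencies: 35, 81, 112, 134, 155, 170
n = 170; position = n/2 = 85.
This falls in the class 175 to under 200: L = 175, F = 81, f = 31, h = 25.
Median ≈ 175 + ((85 − 81) / 31) × 25 = 178.2258

178.2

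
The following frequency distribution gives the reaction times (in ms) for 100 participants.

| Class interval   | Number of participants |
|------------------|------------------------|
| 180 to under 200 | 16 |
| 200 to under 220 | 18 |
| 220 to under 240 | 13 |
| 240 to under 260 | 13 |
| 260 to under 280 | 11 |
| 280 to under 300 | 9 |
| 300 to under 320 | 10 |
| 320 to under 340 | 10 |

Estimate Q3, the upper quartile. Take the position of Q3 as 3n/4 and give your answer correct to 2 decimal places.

288.89

Cumulative frequencies: 16, 34, 47, 60, 71, 80, 90, 100
n = 100; position = 3n/4 = 75.
This falls in the class 280 to under 300: L = 280, F = 71, f = 9, h = 20.
Upper quartile ≈ 280 + ((75 − 71) / 9) × 20 = 288.8889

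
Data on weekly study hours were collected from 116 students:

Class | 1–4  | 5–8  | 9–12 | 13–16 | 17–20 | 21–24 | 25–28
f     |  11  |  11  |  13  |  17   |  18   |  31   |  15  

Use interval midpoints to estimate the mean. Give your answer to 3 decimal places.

16.466

Midpoints: 2.5, 6.5, 10.5, 14.5, 18.5, 22.5, 26.5
Σfm = 11×2.5 + 11×6.5 + 13×10.5 + 17×14.5 + 18×18.5 + 31×22.5 + 15×26.5 = 1910
n = Σf = 116
Mean = 1910 / 116 = 16.4655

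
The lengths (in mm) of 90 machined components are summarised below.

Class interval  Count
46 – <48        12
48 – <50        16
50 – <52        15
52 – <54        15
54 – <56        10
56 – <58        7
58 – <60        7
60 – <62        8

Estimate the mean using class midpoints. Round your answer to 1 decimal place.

52.9

Midpoints: 47, 49, 51, 53, 55, 57, 59, 61
Σfm = 12×47 + 16×49 + 15×51 + 15×53 + 10×55 + 7×57 + 7×59 + 8×61 = 4758
n = Σf = 90
Mean = 4758 / 90 = 52.8667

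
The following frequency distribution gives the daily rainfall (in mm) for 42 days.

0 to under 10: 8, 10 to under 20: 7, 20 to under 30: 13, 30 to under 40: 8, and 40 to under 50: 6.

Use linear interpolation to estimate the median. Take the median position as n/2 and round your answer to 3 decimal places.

Cumulative frequencies: 8, 15, 28, 36, 42
n = 42; position = n/2 = 21.
This falls in the class 20 to under 30: L = 20, F = 15, f = 13, h = 10.
Median ≈ 20 + ((21 − 15) / 13) × 10 = 24.6154

24.615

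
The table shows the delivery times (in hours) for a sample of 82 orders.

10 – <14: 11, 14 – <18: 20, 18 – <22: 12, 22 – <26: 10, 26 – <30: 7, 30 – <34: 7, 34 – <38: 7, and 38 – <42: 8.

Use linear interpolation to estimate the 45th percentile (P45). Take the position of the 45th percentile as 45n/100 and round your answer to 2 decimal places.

Cumulative frequencies: 11, 31, 43, 53, 60, 67, 74, 82
n = 82; position = 45n/100 = 36.9.
This falls in the class 18 – <22: L = 18, F = 31, f = 12, h = 4.
45th percentile ≈ 18 + ((36.9 − 31) / 12) × 4 = 19.9667

19.97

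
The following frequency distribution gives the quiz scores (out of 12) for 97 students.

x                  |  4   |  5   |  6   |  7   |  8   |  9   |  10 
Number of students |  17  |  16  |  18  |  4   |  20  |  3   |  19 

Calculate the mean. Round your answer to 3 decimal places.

6.814

Values: 4, 5, 6, 7, 8, 9, 10
Σfx = 17×4 + 16×5 + 18×6 + 4×7 + 20×8 + 3×9 + 19×10 = 661
n = Σf = 97
Mean = 661 / 97 = 6.8144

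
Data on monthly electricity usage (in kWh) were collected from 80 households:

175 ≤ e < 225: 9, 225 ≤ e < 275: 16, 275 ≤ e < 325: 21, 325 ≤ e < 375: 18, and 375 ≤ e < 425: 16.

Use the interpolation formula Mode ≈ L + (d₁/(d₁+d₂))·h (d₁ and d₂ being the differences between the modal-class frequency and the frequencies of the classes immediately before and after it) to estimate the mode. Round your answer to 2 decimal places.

Modal class: 275 ≤ e < 325 (highest frequency 21).
d₁ = 21 − 16 = 5, d₂ = 21 − 18 = 3
Mode ≈ 275 + (5/(5+3)) × 50 = 275 + 31.2500 = 306.2500

306.25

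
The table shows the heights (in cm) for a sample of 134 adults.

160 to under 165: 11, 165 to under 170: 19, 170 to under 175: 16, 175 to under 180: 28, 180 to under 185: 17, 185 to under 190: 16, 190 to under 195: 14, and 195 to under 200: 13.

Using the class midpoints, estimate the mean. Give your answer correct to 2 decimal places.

179.59

Midpoints: 162.5, 167.5, 172.5, 177.5, 182.5, 187.5, 192.5, 197.5
Σfm = 11×162.5 + 19×167.5 + 16×172.5 + 28×177.5 + 17×182.5 + 16×187.5 + 14×192.5 + 13×197.5 = 24065
n = Σf = 134
Mean = 24065 / 134 = 179.5896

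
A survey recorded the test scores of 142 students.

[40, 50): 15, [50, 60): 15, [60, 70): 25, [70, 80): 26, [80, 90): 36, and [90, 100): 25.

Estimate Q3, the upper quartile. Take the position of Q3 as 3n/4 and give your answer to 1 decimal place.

Cumulative frequencies: 15, 30, 55, 81, 117, 142
n = 142; position = 3n/4 = 106.5.
This falls in the class [80, 90): L = 80, F = 81, f = 36, h = 10.
Upper quartile ≈ 80 + ((106.5 − 81) / 36) × 10 = 87.0833

87.1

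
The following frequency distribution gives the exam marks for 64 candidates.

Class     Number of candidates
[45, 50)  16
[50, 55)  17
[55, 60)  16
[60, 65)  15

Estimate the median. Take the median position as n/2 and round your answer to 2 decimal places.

54.71

Cumulative frequencies: 16, 33, 49, 64
n = 64; position = n/2 = 32.
This falls in the class [50, 55): L = 50, F = 16, f = 17, h = 5.
Median ≈ 50 + ((32 − 16) / 17) × 5 = 54.7059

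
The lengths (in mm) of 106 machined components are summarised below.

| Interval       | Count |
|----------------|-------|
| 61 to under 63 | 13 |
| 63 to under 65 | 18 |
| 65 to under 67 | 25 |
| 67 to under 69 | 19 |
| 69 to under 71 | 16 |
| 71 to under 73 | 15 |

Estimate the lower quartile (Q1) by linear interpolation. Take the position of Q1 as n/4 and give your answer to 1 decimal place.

64.5

Cumulative frequencies: 13, 31, 56, 75, 91, 106
n = 106; position = n/4 = 26.5.
This falls in the class 63 to under 65: L = 63, F = 13, f = 18, h = 2.
Lower quartile ≈ 63 + ((26.5 − 13) / 18) × 2 = 64.5000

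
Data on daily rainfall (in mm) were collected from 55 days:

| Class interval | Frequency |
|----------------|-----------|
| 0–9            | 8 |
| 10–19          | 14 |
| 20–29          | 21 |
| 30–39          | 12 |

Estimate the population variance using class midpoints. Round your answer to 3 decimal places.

Midpoints: 4.5, 14.5, 24.5, 34.5
n = 55, Σfm = 1167.5, mean = 21.2273
Σfm² = 29993.75
Σf(m − x̄)² = Σfm² − (Σfm)²/n = 29993.75 − 1167.5²/55 = 5210.9091
Population variance = 5210.9091 / 55 = 94.7438

94.744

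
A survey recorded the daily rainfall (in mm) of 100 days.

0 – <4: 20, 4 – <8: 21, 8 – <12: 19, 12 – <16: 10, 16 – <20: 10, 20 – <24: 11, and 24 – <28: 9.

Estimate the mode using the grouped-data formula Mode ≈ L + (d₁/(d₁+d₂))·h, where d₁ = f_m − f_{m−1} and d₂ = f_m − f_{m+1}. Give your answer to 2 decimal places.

5.33

Modal class: 4 – <8 (highest frequency 21).
d₁ = 21 − 20 = 1, d₂ = 21 − 19 = 2
Mode ≈ 4 + (1/(1+2)) × 4 = 4 + 1.3333 = 5.3333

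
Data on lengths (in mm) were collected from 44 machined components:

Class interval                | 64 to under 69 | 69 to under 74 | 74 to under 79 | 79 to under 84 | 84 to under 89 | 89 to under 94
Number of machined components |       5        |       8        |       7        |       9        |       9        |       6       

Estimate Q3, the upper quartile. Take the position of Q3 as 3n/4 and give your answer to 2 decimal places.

Cumulative frequencies: 5, 13, 20, 29, 38, 44
n = 44; position = 3n/4 = 33.
This falls in the class 84 to under 89: L = 84, F = 29, f = 9, h = 5.
Upper quartile ≈ 84 + ((33 − 29) / 9) × 5 = 86.2222

86.22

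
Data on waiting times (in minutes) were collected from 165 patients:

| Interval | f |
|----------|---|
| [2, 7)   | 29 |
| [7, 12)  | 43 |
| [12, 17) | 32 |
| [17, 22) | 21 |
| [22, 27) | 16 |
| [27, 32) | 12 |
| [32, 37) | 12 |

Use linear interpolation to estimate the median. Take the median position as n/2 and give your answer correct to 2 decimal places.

Cumulative frequencies: 29, 72, 104, 125, 141, 153, 165
n = 165; position = n/2 = 82.5.
This falls in the class [12, 17): L = 12, F = 72, f = 32, h = 5.
Median ≈ 12 + ((82.5 − 72) / 32) × 5 = 13.6406

13.64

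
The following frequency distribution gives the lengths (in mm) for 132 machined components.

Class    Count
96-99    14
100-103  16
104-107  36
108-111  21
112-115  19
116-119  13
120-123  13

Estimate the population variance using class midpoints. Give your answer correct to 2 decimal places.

Midpoints: 97.5, 101.5, 105.5, 109.5, 113.5, 117.5, 121.5
n = 132, Σfm = 14350, mean = 108.7121
Σfm² = 1566561
Σf(m − x̄)² = Σfm² − (Σfm)²/n = 1566561 − 14350²/132 = 6542.0606
Population variance = 6542.0606 / 132 = 49.5611

49.56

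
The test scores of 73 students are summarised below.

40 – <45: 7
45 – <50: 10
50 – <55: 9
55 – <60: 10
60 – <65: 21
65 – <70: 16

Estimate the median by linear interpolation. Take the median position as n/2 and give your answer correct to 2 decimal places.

60.12

Cumulative frequencies: 7, 17, 26, 36, 57, 73
n = 73; position = n/2 = 36.5.
This falls in the class 60 – <65: L = 60, F = 36, f = 21, h = 5.
Median ≈ 60 + ((36.5 − 36) / 21) × 5 = 60.1190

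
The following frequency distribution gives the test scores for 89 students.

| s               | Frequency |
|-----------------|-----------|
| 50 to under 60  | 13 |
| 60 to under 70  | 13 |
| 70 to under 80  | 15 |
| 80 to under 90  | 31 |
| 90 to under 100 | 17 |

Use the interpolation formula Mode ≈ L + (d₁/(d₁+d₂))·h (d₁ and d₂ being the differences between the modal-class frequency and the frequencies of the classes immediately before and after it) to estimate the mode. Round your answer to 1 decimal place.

85.3

Modal class: 80 to under 90 (highest frequency 31).
d₁ = 31 − 15 = 16, d₂ = 31 − 17 = 14
Mode ≈ 80 + (16/(16+14)) × 10 = 80 + 5.3333 = 85.3333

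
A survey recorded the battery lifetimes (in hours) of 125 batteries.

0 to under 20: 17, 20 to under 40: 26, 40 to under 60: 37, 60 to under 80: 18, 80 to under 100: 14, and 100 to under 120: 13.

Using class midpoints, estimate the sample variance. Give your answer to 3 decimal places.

Midpoints: 10, 30, 50, 70, 90, 110
n = 125, Σfm = 6750, mean = 54.0000
Σfm² = 476500
Σf(m − x̄)² = Σfm² − (Σfm)²/n = 476500 − 6750²/125 = 112000.0000
Sample variance = 112000.0000 / 124 = 903.2258

903.226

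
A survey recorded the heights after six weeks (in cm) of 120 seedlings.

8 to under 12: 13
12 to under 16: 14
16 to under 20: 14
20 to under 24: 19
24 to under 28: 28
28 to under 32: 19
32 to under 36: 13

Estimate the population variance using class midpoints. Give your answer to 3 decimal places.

53.760

Midpoints: 10, 14, 18, 22, 26, 30, 34
n = 120, Σfm = 2736, mean = 22.8000
Σfm² = 68832
Σf(m − x̄)² = Σfm² − (Σfm)²/n = 68832 − 2736²/120 = 6451.2000
Population variance = 6451.2000 / 120 = 53.7600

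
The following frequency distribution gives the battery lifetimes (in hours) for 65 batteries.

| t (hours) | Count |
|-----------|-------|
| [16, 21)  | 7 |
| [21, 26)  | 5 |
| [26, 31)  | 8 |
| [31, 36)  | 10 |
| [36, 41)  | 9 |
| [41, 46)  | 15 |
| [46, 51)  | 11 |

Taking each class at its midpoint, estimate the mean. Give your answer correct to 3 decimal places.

Midpoints: 18.5, 23.5, 28.5, 33.5, 38.5, 43.5, 48.5
Σfm = 7×18.5 + 5×23.5 + 8×28.5 + 10×33.5 + 9×38.5 + 15×43.5 + 11×48.5 = 2342.5
n = Σf = 65
Mean = 2342.5 / 65 = 36.0385

36.038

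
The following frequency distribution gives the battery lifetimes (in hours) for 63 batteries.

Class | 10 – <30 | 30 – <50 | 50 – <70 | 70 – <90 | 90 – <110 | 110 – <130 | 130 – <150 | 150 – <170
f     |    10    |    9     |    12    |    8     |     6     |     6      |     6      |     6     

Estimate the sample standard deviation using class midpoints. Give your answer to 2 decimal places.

45.29

Midpoints: 20, 40, 60, 80, 100, 120, 140, 160
n = 63, Σfm = 5040, mean = 80.0000
Σfm² = 530400
Σf(m − x̄)² = Σfm² − (Σfm)²/n = 530400 − 5040²/63 = 127200.0000
Sample variance = 127200.0000 / 62 = 2051.6129
Standard deviation = √2051.6129 = 45.2947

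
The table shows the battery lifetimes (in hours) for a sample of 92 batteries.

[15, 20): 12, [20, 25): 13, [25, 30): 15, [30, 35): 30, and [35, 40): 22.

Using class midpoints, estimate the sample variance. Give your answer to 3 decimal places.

Midpoints: 17.5, 22.5, 27.5, 32.5, 37.5
n = 92, Σfm = 2715, mean = 29.5109
Σfm² = 84225
Σf(m − x̄)² = Σfm² − (Σfm)²/n = 84225 − 2715²/92 = 4102.9891
Sample variance = 4102.9891 / 91 = 45.0878

45.088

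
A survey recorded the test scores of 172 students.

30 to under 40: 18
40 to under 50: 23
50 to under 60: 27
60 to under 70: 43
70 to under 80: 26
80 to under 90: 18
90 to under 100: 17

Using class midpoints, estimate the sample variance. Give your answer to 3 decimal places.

Midpoints: 35, 45, 55, 65, 75, 85, 95
n = 172, Σfm = 11040, mean = 64.1860
Σfm² = 761700
Σf(m − x̄)² = Σfm² − (Σfm)²/n = 761700 − 11040²/172 = 53086.0465
Sample variance = 53086.0465 / 171 = 310.4447

310.445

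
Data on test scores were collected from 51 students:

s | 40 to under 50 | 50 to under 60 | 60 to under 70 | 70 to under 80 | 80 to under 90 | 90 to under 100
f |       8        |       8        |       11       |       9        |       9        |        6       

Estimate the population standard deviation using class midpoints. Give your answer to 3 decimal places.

15.987

Midpoints: 45, 55, 65, 75, 85, 95
n = 51, Σfm = 3525, mean = 69.1176
Σfm² = 256675
Σf(m − x̄)² = Σfm² − (Σfm)²/n = 256675 − 3525²/51 = 13035.2941
Population variance = 13035.2941 / 51 = 255.5940
Standard deviation = √255.5940 = 15.9873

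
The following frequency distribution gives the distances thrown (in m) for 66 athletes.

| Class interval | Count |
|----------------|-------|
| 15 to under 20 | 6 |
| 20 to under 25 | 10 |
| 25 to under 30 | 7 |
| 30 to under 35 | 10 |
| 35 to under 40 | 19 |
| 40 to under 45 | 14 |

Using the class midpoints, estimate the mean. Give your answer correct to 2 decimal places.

Midpoints: 17.5, 22.5, 27.5, 32.5, 37.5, 42.5
Σfm = 6×17.5 + 10×22.5 + 7×27.5 + 10×32.5 + 19×37.5 + 14×42.5 = 2155
n = Σf = 66
Mean = 2155 / 66 = 32.6515

32.65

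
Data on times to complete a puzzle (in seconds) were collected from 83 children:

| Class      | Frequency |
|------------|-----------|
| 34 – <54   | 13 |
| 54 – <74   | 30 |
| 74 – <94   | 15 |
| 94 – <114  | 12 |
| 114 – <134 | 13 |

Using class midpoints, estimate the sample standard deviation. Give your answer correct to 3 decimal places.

Midpoints: 44, 64, 84, 104, 124
n = 83, Σfm = 6612, mean = 79.6627
Σfm² = 583568
Σf(m − x̄)² = Σfm² − (Σfm)²/n = 583568 − 6612²/83 = 56838.5542
Sample variance = 56838.5542 / 82 = 693.1531
Standard deviation = √693.1531 = 26.3278

26.328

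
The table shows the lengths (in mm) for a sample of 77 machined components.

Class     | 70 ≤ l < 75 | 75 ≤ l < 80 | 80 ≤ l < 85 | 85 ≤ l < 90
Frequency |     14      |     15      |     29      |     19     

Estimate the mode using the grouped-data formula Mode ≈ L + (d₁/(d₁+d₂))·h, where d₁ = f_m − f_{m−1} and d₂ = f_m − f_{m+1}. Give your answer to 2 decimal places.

82.92

Modal class: 80 ≤ l < 85 (highest frequency 29).
d₁ = 29 − 15 = 14, d₂ = 29 − 19 = 10
Mode ≈ 80 + (14/(14+10)) × 5 = 80 + 2.9167 = 82.9167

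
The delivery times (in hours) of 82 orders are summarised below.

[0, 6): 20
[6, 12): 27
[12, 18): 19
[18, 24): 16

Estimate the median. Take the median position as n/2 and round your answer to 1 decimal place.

Cumulative frequencies: 20, 47, 66, 82
n = 82; position = n/2 = 41.
This falls in the class [6, 12): L = 6, F = 20, f = 27, h = 6.
Median ≈ 6 + ((41 − 20) / 27) × 6 = 10.6667

10.7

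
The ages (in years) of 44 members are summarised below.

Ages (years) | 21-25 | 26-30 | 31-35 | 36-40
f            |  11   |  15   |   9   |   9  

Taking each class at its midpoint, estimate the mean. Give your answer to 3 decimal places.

29.818

Midpoints: 23, 28, 33, 38
Σfm = 11×23 + 15×28 + 9×33 + 9×38 = 1312
n = Σf = 44
Mean = 1312 / 44 = 29.8182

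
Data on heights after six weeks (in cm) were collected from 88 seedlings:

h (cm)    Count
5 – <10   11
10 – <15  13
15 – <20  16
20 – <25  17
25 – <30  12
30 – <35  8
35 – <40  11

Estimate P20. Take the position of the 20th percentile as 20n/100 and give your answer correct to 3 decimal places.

Cumulative frequencies: 11, 24, 40, 57, 69, 77, 88
n = 88; position = 20n/100 = 17.6.
This falls in the class 10 – <15: L = 10, F = 11, f = 13, h = 5.
20th percentile ≈ 10 + ((17.6 − 11) / 13) × 5 = 12.5385

12.538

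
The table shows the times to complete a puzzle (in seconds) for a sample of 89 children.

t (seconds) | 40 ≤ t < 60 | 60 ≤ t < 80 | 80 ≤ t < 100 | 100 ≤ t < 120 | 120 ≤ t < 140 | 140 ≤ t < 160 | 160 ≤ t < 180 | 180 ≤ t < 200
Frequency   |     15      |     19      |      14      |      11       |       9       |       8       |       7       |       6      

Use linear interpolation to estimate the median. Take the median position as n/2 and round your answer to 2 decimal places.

Cumulative frequencies: 15, 34, 48, 59, 68, 76, 83, 89
n = 89; position = n/2 = 44.5.
This falls in the class 80 ≤ t < 100: L = 80, F = 34, f = 14, h = 20.
Median ≈ 80 + ((44.5 − 34) / 14) × 20 = 95.0000

95.00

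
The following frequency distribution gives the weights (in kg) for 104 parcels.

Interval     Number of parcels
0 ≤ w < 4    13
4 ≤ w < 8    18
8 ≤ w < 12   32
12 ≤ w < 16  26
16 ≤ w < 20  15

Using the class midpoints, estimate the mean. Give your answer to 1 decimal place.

10.5

Midpoints: 2, 6, 10, 14, 18
Σfm = 13×2 + 18×6 + 32×10 + 26×14 + 15×18 = 1088
n = Σf = 104
Mean = 1088 / 104 = 10.4615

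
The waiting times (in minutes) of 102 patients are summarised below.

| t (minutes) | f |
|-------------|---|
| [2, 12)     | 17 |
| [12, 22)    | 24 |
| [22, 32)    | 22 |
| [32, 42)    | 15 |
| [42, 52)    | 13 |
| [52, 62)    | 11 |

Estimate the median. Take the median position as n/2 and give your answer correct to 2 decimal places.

26.55

Cumulative frequencies: 17, 41, 63, 78, 91, 102
n = 102; position = n/2 = 51.
This falls in the class [22, 32): L = 22, F = 41, f = 22, h = 10.
Median ≈ 22 + ((51 − 41) / 22) × 10 = 26.5455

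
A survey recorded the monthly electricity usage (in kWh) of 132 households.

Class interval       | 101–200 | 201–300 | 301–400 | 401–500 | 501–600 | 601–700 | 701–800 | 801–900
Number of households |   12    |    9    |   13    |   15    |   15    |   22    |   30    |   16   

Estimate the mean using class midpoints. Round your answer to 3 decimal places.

Midpoints: 150.5, 250.5, 350.5, 450.5, 550.5, 650.5, 750.5, 850.5
Σfm = 12×150.5 + 9×250.5 + 13×350.5 + 15×450.5 + 15×550.5 + 22×650.5 + 30×750.5 + 16×850.5 = 74066
n = Σf = 132
Mean = 74066 / 132 = 561.1061

561.106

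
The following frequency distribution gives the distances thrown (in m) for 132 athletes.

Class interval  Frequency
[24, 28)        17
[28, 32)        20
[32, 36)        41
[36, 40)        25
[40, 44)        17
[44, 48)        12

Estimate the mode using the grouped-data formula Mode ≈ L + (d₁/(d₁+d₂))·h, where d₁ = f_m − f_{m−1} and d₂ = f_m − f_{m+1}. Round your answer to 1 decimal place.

34.3

Modal class: [32, 36) (highest frequency 41).
d₁ = 41 − 20 = 21, d₂ = 41 − 25 = 16
Mode ≈ 32 + (21/(21+16)) × 4 = 32 + 2.2703 = 34.2703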